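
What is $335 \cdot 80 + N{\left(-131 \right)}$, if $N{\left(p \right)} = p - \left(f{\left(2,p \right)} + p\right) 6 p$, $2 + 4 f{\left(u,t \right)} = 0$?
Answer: $-76690$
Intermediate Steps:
$f{\left(u,t \right)} = - \frac{1}{2}$ ($f{\left(u,t \right)} = - \frac{1}{2} + \frac{1}{4} \cdot 0 = - \frac{1}{2} + 0 = - \frac{1}{2}$)
$N{\left(p \right)} = p - 6 p \left(- \frac{1}{2} + p\right)$ ($N{\left(p \right)} = p - \left(- \frac{1}{2} + p\right) 6 p = p - 6 p \left(- \frac{1}{2} + p\right)$)
$335 \cdot 80 + N{\left(-131 \right)} = 335 \cdot 80 + 2 \left(-131\right) \left(2 - -393\right) = 26800 + 2 \left(-131\right) \left(2 + 393\right) = 26800 + 2 \left(-131\right) 395 = 26800 - 103490 = -76690$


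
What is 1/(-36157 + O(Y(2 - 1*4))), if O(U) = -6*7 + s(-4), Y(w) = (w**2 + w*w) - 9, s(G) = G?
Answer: -1/36203 ≈ -2.7622e-5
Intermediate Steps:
Y(w) = -9 + 2*w**2 (Y(w) = (w**2 + w**2) - 9 = 2*w**2 - 9 = -9 + 2*w**2)
O(U) = -46 (O(U) = -6*7 - 4 = -42 - 4 = -46)
1/(-36157 + O(Y(2 - 1*4))) = 1/(-36157 - 46) = 1/(-36203) = -1/36203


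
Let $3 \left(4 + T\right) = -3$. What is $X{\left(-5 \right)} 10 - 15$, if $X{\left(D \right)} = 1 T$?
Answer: $-65$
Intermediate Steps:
$T = -5$ ($T = -4 + \frac{1}{3} \left(-3\right) = -4 - 1 = -5$)
$X{\left(D \right)} = -5$ ($X{\left(D \right)} = 1 \left(-5\right) = -5$)
$X{\left(-5 \right)} 10 - 15 = \left(-5\right) 10 - 15 = -50 - 15 = -65$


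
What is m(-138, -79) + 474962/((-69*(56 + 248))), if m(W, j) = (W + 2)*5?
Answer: -387859/552 ≈ -702.64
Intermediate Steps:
m(W, j) = 10 + 5*W (m(W, j) = (2 + W)*5 = 10 + 5*W)
m(-138, -79) + 474962/((-69*(56 + 248))) = (10 + 5*(-138)) + 474962/((-69*(56 + 248))) = (10 - 690) + 474962/((-69*304)) = -680 + 474962/(-20976) = -680 + 474962*(-1/20976) = -680 - 12499/552 = -387859/552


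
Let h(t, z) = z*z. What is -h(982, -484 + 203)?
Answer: -78961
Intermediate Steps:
h(t, z) = z**2
-h(982, -484 + 203) = -(-484 + 203)**2 = -1*(-281)**2 = -1*78961 = -78961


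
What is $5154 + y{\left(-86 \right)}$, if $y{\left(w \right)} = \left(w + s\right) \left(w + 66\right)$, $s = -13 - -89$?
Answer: $5354$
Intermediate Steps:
$s = 76$ ($s = -13 + 89 = 76$)
$y{\left(w \right)} = \left(66 + w\right) \left(76 + w\right)$ ($y{\left(w \right)} = \left(w + 76\right) \left(w + 66\right) = \left(76 + w\right) \left(66 + w\right) = \left(66 + w\right) \left(76 + w\right)$)
$5154 + y{\left(-86 \right)} = 5154 + \left(5016 + \left(-86\right)^{2} + 142 \left(-86\right)\right) = 5154 + \left(5016 + 7396 - 12212\right) = 5154 + 200 = 5354$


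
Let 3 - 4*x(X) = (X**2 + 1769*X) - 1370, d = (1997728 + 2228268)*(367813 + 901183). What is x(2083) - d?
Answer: -21451096102407/4 ≈ -5.3628e+12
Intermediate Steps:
d = 5362772020016 (d = 4225996*1268996 = 5362772020016)
x(X) = 1373/4 - 1769*X/4 - X**2/4 (x(X) = 3/4 - ((X**2 + 1769*X) - 1370)/4 = 3/4 - (-1370 + X**2 + 1769*X)/4 = 3/4 + (685/2 - 1769*X/4 - X**2/4) = 1373/4 - 1769*X/4 - X**2/4)
x(2083) - d = (1373/4 - 1769/4*2083 - 1/4*2083**2) - 1*5362772020016 = (1373/4 - 3684827/4 - 1/4*4338889) - 5362772020016 = (1373/4 - 3684827/4 - 4338889/4) - 5362772020016 = -8022343/4 - 5362772020016 = -21451096102407/4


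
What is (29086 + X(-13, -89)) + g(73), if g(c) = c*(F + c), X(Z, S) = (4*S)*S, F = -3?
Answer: 65880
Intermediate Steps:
X(Z, S) = 4*S²
g(c) = c*(-3 + c)
(29086 + X(-13, -89)) + g(73) = (29086 + 4*(-89)²) + 73*(-3 + 73) = (29086 + 4*7921) + 73*70 = (29086 + 31684) + 5110 = 60770 + 5110 = 65880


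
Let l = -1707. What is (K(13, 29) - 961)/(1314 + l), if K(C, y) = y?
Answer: 932/393 ≈ 2.3715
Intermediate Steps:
(K(13, 29) - 961)/(1314 + l) = (29 - 961)/(1314 - 1707) = -932/(-393) = -932*(-1/393) = 932/393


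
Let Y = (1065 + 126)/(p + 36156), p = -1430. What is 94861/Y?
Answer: 3294143086/1191 ≈ 2.7659e+6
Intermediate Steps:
Y = 1191/34726 (Y = (1065 + 126)/(-1430 + 36156) = 1191/34726 ≈ 0.034297)
94861/Y = 94861/(1191/34726) = 94861*(34726/1191) = 3294143086/1191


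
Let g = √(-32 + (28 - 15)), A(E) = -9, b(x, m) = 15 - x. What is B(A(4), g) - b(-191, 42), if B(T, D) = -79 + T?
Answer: -294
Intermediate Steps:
g = I*√19 (g = √(-32 + 13) = √(-19) = I*√19 ≈ 4.3589*I)
B(A(4), g) - b(-191, 42) = (-79 - 9) - (15 - 1*(-191)) = -88 - (15 + 191) = -88 - 1*206 = -88 - 206 = -294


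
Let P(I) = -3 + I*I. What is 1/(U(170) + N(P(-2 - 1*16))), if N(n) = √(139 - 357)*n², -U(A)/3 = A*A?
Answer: -14450/387020080743 - 11449*I*√218/258013387162 ≈ -3.7337e-8 - 6.5517e-7*I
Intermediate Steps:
P(I) = -3 + I²
U(A) = -3*A² (U(A) = -3*A*A = -3*A²)
N(n) = I*√218*n² (N(n) = √(-218)*n² = (I*√218)*n² = I*√218*n²)
1/(U(170) + N(P(-2 - 1*16))) = 1/(-3*170² + I*√218*(-3 + (-2 - 1*16)²)²) = 1/(-3*28900 + I*√218*(-3 + (-2 - 16)²)²) = 1/(-86700 + I*√218*(-3 + (-18)²)²) = 1/(-86700 + I*√218*(-3 + 324)²) = 1/(-86700 + I*√218*321²) = 1/(-86700 + I*√218*103041) = 1/(-86700 + 103041*I*√218)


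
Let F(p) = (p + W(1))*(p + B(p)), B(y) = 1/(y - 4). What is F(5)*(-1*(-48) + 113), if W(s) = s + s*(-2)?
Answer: 3864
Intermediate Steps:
W(s) = -s (W(s) = s - 2*s = -s)
B(y) = 1/(-4 + y)
F(p) = (-1 + p)*(p + 1/(-4 + p)) (F(p) = (p - 1*1)*(p + 1/(-4 + p)) = (p - 1)*(p + 1/(-4 + p)) = (-1 + p)*(p + 1/(-4 + p)))
F(5)*(-1*(-48) + 113) = ((-1 + 5 + 5*(-1 + 5)*(-4 + 5))/(-4 + 5))*(-1*(-48) + 113) = ((-1 + 5 + 5*4*1)/1)*(48 + 113) = (1*(-1 + 5 + 20))*161 = (1*24)*161 = 24*161 = 3864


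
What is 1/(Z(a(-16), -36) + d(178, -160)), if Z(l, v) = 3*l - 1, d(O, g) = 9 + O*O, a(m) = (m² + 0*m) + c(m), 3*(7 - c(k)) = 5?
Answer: 1/32476 ≈ 3.0792e-5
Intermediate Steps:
c(k) = 16/3 (c(k) = 7 - ⅓*5 = 7 - 5/3 = 16/3)
a(m) = 16/3 + m² (a(m) = (m² + 0*m) + 16/3 = (m² + 0) + 16/3 = m² + 16/3 = 16/3 + m²)
d(O, g) = 9 + O²
Z(l, v) = -1 + 3*l
1/(Z(a(-16), -36) + d(178, -160)) = 1/((-1 + 3*(16/3 + (-16)²)) + (9 + 178²)) = 1/((-1 + 3*(16/3 + 256)) + (9 + 31684)) = 1/((-1 + 3*(784/3)) + 31693) = 1/((-1 + 784) + 31693) = 1/(783 + 31693) = 1/32476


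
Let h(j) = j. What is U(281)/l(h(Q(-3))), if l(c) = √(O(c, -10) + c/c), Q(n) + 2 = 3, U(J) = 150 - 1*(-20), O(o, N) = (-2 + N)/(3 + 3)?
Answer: -170*I ≈ -170.0*I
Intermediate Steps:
O(o, N) = -⅓ + N/6 (O(o, N) = (-2 + N)/6 = (-2 + N)*(⅙) = -⅓ + N/6)
U(J) = 170 (U(J) = 150 + 20 = 170)
Q(n) = 1 (Q(n) = -2 + 3 = 1)
l(c) = I (l(c) = √((-⅓ + (⅙)*(-10)) + c/c) = √((-⅓ - 5/3) + 1) = √(-2 + 1) = √(-1) = I)
U(281)/l(h(Q(-3))) = 170/I = 170*(-I) = -170*I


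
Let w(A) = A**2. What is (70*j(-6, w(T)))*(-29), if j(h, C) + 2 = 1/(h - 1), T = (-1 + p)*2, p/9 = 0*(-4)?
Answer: 4350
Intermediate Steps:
p = 0 (p = 9*(0*(-4)) = 9*0 = 0)
T = -2 (T = (-1 + 0)*2 = -1*2 = -2)
j(h, C) = -2 + 1/(-1 + h) (j(h, C) = -2 + 1/(h - 1) = -2 + 1/(-1 + h))
(70*j(-6, w(T)))*(-29) = (70*((3 - 2*(-6))/(-1 - 6)))*(-29) = (70*((3 + 12)/(-7)))*(-29) = (70*(-1/7*15))*(-29) = (70*(-15/7))*(-29) = -150*(-29) = 4350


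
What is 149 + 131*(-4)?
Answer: -375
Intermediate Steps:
149 + 131*(-4) = 149 - 524 = -375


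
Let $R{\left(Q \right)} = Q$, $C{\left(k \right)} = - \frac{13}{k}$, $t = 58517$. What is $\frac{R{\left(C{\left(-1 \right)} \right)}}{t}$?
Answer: $\frac{13}{58517} \approx 0.00022216$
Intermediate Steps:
$\frac{R{\left(C{\left(-1 \right)} \right)}}{t} = \frac{\left(-13\right) \frac{1}{-1}}{58517} = \left(-13\right) \left(-1\right) \frac{1}{58517} = 13 \cdot \frac{1}{58517} = \frac{13}{58517}$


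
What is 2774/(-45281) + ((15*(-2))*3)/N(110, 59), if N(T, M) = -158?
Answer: 1818499/3577199 ≈ 0.50836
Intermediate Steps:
2774/(-45281) + ((15*(-2))*3)/N(110, 59) = 2774/(-45281) + ((15*(-2))*3)/(-158) = 2774*(-1/45281) - 30*3*(-1/158) = -2774/45281 - 90*(-1/158) = -2774/45281 + 45/79 = 1818499/3577199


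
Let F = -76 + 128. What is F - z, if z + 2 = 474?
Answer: -420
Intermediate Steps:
z = 472 (z = -2 + 474 = 472)
F = 52
F - z = 52 - 1*472 = 52 - 472 = -420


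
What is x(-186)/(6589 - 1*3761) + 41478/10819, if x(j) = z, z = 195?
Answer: 3851919/986972 ≈ 3.9028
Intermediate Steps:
x(j) = 195
x(-186)/(6589 - 1*3761) + 41478/10819 = 195/(6589 - 1*3761) + 41478/10819 = 195/(6589 - 3761) + 41478*(1/10819) = 195/2828 + 1338/349 = 3851919/986972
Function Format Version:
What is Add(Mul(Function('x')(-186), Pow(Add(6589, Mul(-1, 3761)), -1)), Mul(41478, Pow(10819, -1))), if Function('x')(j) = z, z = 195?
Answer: Rational(3851919, 986972) ≈ 3.9028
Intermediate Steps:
Function('x')(j) = 195
Add(Mul(Function('x')(-186), Pow(Add(6589, Mul(-1, 3761)), -1)), Mul(41478, Pow(10819, -1))) = Add(Mul(195, Pow(Add(6589, Mul(-1, 3761)), -1)), Mul(41478, Pow(10819, -1))) = Add(Mul(195, Pow(Add(6589, -3761), -1)), Mul(41478, Rational(1, 10819))) = Add(Mul(195, Pow(2828, -1)), Rational(1338, 349)) = Add(Mul(195, Rational(1, 2828)), Rational(1338, 349)) = Add(Rational(195, 2828), Rational(1338, 349)) = Rational(3851919, 986972)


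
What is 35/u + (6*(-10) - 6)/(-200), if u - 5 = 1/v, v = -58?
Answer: 212537/28900 ≈ 7.3542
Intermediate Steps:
u = 289/58 (u = 5 + 1/(-58) = 5 - 1/58 = 289/58 ≈ 4.9828)
35/u + (6*(-10) - 6)/(-200) = 35/(289/58) + (6*(-10) - 6)/(-200) = 35*(58/289) + (-60 - 6)*(-1/200) = 2030/289 - 66*(-1/200) = 2030/289 + 33/100 = 212537/28900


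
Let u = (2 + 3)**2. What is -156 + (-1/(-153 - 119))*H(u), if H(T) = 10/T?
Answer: -106079/680 ≈ -156.00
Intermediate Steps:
u = 25 (u = 5**2 = 25)
-156 + (-1/(-153 - 119))*H(u) = -156 + (-1/(-153 - 119))*(10/25) = -156 + (-1/(-272))*(10*(1/25)) = -156 - 1*(-1/272)*(2/5) = -156 + (1/272)*(2/5) = -156 + 1/680 = -106079/680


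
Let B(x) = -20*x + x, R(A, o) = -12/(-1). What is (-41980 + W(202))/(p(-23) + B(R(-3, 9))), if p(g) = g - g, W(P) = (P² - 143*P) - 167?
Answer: 1591/12 ≈ 132.58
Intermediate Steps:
R(A, o) = 12 (R(A, o) = -12*(-1) = 12)
B(x) = -19*x
W(P) = -167 + P² - 143*P
p(g) = 0
(-41980 + W(202))/(p(-23) + B(R(-3, 9))) = (-41980 + (-167 + 202² - 143*202))/(0 - 19*12) = (-41980 + (-167 + 40804 - 28886))/(0 - 228) = (-41980 + 11751)/(-228) = -30229*(-1/228) = 1591/12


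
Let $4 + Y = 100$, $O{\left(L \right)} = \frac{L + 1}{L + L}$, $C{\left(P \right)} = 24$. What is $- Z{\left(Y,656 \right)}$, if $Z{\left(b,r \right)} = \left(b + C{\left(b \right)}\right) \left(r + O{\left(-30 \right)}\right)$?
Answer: $-78778$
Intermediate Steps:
$O{\left(L \right)} = \frac{1 + L}{2 L}$
$Y = 96$ ($Y = -4 + 100 = 96$)
$Z{\left(b,r \right)} = \left(24 + b\right) \left(\frac{29}{60} + r\right)$ ($Z{\left(b,r \right)} = \left(b + 24\right) \left(r + \frac{1 - 30}{2 \left(-30\right)}\right) = \left(24 + b\right) \left(r + \frac{1}{2} \left(- \frac{1}{30}\right) \left(-29\right)\right) = \left(24 + b\right) \left(r + \frac{29}{60}\right) = \left(24 + b\right) \left(\frac{29}{60} + r\right)$)
$- Z{\left(Y,656 \right)} = - (\frac{58}{5} + 24 \cdot 656 + \frac{29}{60} \cdot 96 + 96 \cdot 656) = - (\frac{58}{5} + 15744 + \frac{232}{5} + 62976) = \left(-1\right) 78778 = -78778$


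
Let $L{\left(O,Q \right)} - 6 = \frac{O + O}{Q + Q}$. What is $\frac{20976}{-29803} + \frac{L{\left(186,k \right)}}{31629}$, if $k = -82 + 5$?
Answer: $- \frac{17025805660}{24194403233} \approx -0.70371$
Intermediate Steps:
$k = -77$
$L{\left(O,Q \right)} = 6 + \frac{O}{Q}$ ($L{\left(O,Q \right)} = 6 + \frac{O + O}{Q + Q} = 6 + \frac{2 O}{2 Q} = 6 + 2 O \frac{1}{2 Q} = 6 + \frac{O}{Q}$)
$\frac{20976}{-29803} + \frac{L{\left(186,k \right)}}{31629} = \frac{20976}{-29803} + \frac{6 + \frac{186}{-77}}{31629} = 20976 \left(- \frac{1}{29803}\right) + \left(6 + 186 \left(- \frac{1}{77}\right)\right) \frac{1}{31629} = - \frac{20976}{29803} + \left(6 - \frac{186}{77}\right) \frac{1}{31629} = - \frac{20976}{29803} + \frac{276}{77} \cdot \frac{1}{31629} = - \frac{20976}{29803} + \frac{92}{811811} = - \frac{17025805660}{24194403233}$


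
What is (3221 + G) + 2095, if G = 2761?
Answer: 8077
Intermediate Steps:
(3221 + G) + 2095 = (3221 + 2761) + 2095 = 5982 + 2095 = 8077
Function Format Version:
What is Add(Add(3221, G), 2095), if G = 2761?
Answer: 8077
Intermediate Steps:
Add(Add(3221, G), 2095) = Add(Add(3221, 2761), 2095) = Add(5982, 2095) = 8077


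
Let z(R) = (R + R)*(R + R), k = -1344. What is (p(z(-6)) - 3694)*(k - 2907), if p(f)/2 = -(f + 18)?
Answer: 17080518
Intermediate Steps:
z(R) = 4*R² (z(R) = (2*R)*(2*R) = 4*R²)
p(f) = -36 - 2*f (p(f) = 2*(-(f + 18)) = 2*(-(18 + f)) = 2*(-18 - f) = -36 - 2*f)
(p(z(-6)) - 3694)*(k - 2907) = ((-36 - 8*(-6)²) - 3694)*(-1344 - 2907) = ((-36 - 8*36) - 3694)*(-4251) = ((-36 - 2*144) - 3694)*(-4251) = ((-36 - 288) - 3694)*(-4251) = (-324 - 3694)*(-4251) = -4018*(-4251) = 17080518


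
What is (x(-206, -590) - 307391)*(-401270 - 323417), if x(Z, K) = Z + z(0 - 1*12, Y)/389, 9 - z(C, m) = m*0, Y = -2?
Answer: 86712585314888/389 ≈ 2.2291e+11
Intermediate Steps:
z(C, m) = 9 (z(C, m) = 9 - m*0 = 9 - 1*0 = 9 + 0 = 9)
x(Z, K) = 9/389 + Z (x(Z, K) = Z + 9/389 = 9/389 + Z)
(x(-206, -590) - 307391)*(-401270 - 323417) = ((9/389 - 206) - 307391)*(-401270 - 323417) = (-80125/389 - 307391)*(-724687) = -119655224/389*(-724687) = 86712585314888/389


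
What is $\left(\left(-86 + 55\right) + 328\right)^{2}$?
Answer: $88209$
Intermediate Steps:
$\left(\left(-86 + 55\right) + 328\right)^{2} = \left(-31 + 328\right)^{2} = 297^{2} = 88209$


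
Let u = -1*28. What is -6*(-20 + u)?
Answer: 288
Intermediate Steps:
u = -28
-6*(-20 + u) = -6*(-20 - 28) = -6*(-48) = 288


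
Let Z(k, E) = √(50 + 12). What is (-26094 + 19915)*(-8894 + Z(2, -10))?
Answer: 54956026 - 6179*√62 ≈ 5.4907e+7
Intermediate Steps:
Z(k, E) = √62
(-26094 + 19915)*(-8894 + Z(2, -10)) = (-26094 + 19915)*(-8894 + √62) = -6179*(-8894 + √62) = 54956026 - 6179*√62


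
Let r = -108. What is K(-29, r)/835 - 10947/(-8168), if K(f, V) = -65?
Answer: 1721965/1364056 ≈ 1.2624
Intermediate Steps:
K(-29, r)/835 - 10947/(-8168) = -65/835 - 10947/(-8168) = -65*1/835 - 10947*(-1/8168) = -13/167 + 10947/8168 = 1721965/1364056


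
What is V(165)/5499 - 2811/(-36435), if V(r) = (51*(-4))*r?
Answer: -44849793/7420595 ≈ -6.0440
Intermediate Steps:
V(r) = -204*r
V(165)/5499 - 2811/(-36435) = -204*165/5499 - 2811/(-36435) = -33660*1/5499 - 2811*(-1/36435) = -3740/611 + 937/12145 = -44849793/7420595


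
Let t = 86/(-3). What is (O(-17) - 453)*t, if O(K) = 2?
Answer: 38786/3 ≈ 12929.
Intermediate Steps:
t = -86/3 (t = 86*(-⅓) = -86/3 ≈ -28.667)
(O(-17) - 453)*t = (2 - 453)*(-86/3) = -451*(-86/3) = 38786/3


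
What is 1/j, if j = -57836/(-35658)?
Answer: 17829/28918 ≈ 0.61654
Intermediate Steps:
j = 28918/17829 (j = -57836*(-1/35658) = 28918/17829 ≈ 1.6220)
1/j = 1/(28918/17829) = 17829/28918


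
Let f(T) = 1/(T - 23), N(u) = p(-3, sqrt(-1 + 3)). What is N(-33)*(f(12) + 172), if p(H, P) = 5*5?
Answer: 47275/11 ≈ 4297.7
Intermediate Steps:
p(H, P) = 25
N(u) = 25
f(T) = 1/(-23 + T)
N(-33)*(f(12) + 172) = 25*(1/(-23 + 12) + 172) = 25*(1/(-11) + 172) = 25*(-1/11 + 172) = 25*(1891/11) = 47275/11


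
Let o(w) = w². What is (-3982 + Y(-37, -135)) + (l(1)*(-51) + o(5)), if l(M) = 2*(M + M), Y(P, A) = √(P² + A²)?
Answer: -4161 + √19594 ≈ -4021.0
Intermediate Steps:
Y(P, A) = √(A² + P²)
l(M) = 4*M (l(M) = 2*(2*M) = 4*M)
(-3982 + Y(-37, -135)) + (l(1)*(-51) + o(5)) = (-3982 + √((-135)² + (-37)²)) + ((4*1)*(-51) + 5²) = (-3982 + √(18225 + 1369)) + (4*(-51) + 25) = (-3982 + √19594) + (-204 + 25) = (-3982 + √19594) - 179 = -4161 + √19594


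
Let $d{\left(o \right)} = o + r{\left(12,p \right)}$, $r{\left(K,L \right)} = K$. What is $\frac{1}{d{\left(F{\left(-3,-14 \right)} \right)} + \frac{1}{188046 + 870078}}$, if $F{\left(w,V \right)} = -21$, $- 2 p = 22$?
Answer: $- \frac{1058124}{9523115} \approx -0.11111$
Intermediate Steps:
$p = -11$ ($p = \left(- \frac{1}{2}\right) 22 = -11$)
$d{\left(o \right)} = 12 + o$ ($d{\left(o \right)} = o + 12 = 12 + o$)
$\frac{1}{d{\left(F{\left(-3,-14 \right)} \right)} + \frac{1}{188046 + 870078}} = \frac{1}{\left(12 - 21\right) + \frac{1}{188046 + 870078}} = \frac{1}{-9 + \frac{1}{1058124}} = \frac{1}{- \frac{9523115}{1058124}} = - \frac{1058124}{9523115}$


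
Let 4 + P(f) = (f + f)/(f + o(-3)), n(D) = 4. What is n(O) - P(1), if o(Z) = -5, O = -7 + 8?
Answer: 17/2 ≈ 8.5000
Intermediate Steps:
O = 1
P(f) = -4 + 2*f/(-5 + f) (P(f) = -4 + (f + f)/(f - 5) = -4 + (2*f)/(-5 + f) = -4 + 2*f/(-5 + f))
n(O) - P(1) = 4 - 2*(10 - 1*1)/(-5 + 1) = 4 - 2*(10 - 1)/(-4) = 4 - 2*(-1)*9/4 = 4 - 1*(-9/2) = 4 + 9/2 = 17/2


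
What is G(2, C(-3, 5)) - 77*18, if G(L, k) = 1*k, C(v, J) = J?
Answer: -1381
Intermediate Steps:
G(L, k) = k
G(2, C(-3, 5)) - 77*18 = 5 - 77*18 = 5 - 1386 = -1381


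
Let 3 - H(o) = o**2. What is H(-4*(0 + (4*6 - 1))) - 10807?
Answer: -19268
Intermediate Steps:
H(o) = 3 - o**2
H(-4*(0 + (4*6 - 1))) - 10807 = (3 - (-4*(0 + (4*6 - 1)))**2) - 10807 = (3 - (-4*(0 + (24 - 1)))**2) - 10807 = (3 - (-4*(0 + 23))**2) - 10807 = (3 - (-4*23)**2) - 10807 = (3 - 1*(-92)**2) - 10807 = (3 - 1*8464) - 10807 = (3 - 8464) - 10807 = -8461 - 10807 = -19268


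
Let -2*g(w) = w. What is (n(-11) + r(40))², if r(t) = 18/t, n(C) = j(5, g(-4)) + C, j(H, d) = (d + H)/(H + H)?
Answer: 38809/400 ≈ 97.022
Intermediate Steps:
g(w) = -w/2
j(H, d) = (H + d)/(2*H) (j(H, d) = (H + d)/((2*H)) = (H + d)*(1/(2*H)) = (H + d)/(2*H))
n(C) = 7/10 + C (n(C) = (½)*(5 - ½*(-4))/5 + C = (½)*(⅕)*(5 + 2) + C = (½)*(⅕)*7 + C = 7/10 + C)
(n(-11) + r(40))² = ((7/10 - 11) + 18/40)² = (-103/10 + 18*(1/40))² = (-103/10 + 9/20)² = (-197/20)² = 38809/400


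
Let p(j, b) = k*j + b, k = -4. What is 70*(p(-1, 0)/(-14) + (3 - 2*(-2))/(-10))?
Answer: -69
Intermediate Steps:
p(j, b) = b - 4*j (p(j, b) = -4*j + b = b - 4*j)
70*(p(-1, 0)/(-14) + (3 - 2*(-2))/(-10)) = 70*((0 - 4*(-1))/(-14) + (3 - 2*(-2))/(-10)) = 70*((0 + 4)*(-1/14) + (3 + 4)*(-1/10)) = 70*(4*(-1/14) + 7*(-1/10)) = 70*(-2/7 - 7/10) = 70*(-69/70) = -69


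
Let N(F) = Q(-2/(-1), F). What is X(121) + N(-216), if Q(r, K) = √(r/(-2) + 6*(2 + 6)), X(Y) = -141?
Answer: -141 + √47 ≈ -134.14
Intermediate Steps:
Q(r, K) = √(48 - r/2) (Q(r, K) = √(r*(-½) + 6*8) = √(-r/2 + 48) = √(48 - r/2))
N(F) = √47 (N(F) = √(192 - (-4)/(-1))/2 = √(192 - (-4)*(-1))/2 = √(192 - 2*2)/2 = √(192 - 4)/2 = √188/2 = (2*√47)/2 = √47)
X(121) + N(-216) = -141 + √47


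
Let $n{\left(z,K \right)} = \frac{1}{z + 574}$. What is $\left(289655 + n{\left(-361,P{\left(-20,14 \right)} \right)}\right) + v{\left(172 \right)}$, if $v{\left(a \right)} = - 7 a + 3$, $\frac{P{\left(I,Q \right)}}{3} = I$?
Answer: $\frac{61440703}{213} \approx 2.8845 \cdot 10^{5}$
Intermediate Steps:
$P{\left(I,Q \right)} = 3 I$
$v{\left(a \right)} = 3 - 7 a$
$n{\left(z,K \right)} = \frac{1}{574 + z}$
$\left(289655 + n{\left(-361,P{\left(-20,14 \right)} \right)}\right) + v{\left(172 \right)} = \left(289655 + \frac{1}{574 - 361}\right) + \left(3 - 1204\right) = \left(289655 + \frac{1}{213}\right) + \left(3 - 1204\right) = \left(289655 + \frac{1}{213}\right) - 1201 = \frac{61696516}{213} - 1201 = \frac{61440703}{213}$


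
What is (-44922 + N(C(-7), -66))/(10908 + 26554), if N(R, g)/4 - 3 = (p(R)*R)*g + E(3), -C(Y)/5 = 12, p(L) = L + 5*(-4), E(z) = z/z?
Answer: -656053/18731 ≈ -35.025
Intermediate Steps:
E(z) = 1
p(L) = -20 + L (p(L) = L - 20 = -20 + L)
C(Y) = -60 (C(Y) = -5*12 = -60)
N(R, g) = 16 + 4*R*g*(-20 + R) (N(R, g) = 12 + 4*(((-20 + R)*R)*g + 1) = 12 + 4*((R*(-20 + R))*g + 1) = 12 + 4*(R*g*(-20 + R) + 1) = 12 + 4*(1 + R*g*(-20 + R)) = 12 + (4 + 4*R*g*(-20 + R)) = 16 + 4*R*g*(-20 + R))
(-44922 + N(C(-7), -66))/(10908 + 26554) = (-44922 + (16 + 4*(-60)*(-66)*(-20 - 60)))/(10908 + 26554) = (-44922 + (16 + 4*(-60)*(-66)*(-80)))/37462 = (-44922 + (16 - 1267200))*(1/37462) = (-44922 - 1267184)*(1/37462) = -1312106*1/37462 = -656053/18731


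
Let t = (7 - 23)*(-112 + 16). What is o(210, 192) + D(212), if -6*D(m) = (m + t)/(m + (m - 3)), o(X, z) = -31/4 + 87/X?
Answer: -1419461/176820 ≈ -8.0277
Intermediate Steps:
o(X, z) = -31/4 + 87/X (o(X, z) = -31*¼ + 87/X = -31/4 + 87/X)
t = 1536 (t = -16*(-96) = 1536)
D(m) = -(1536 + m)/(6*(-3 + 2*m)) (D(m) = -(m + 1536)/(6*(m + (m - 3))) = -(1536 + m)/(6*(m + (-3 + m))) = -(1536 + m)/(6*(-3 + 2*m)))
o(210, 192) + D(212) = (-31/4 + 87/210) + (-1536 - 1*212)/(6*(-3 + 2*212)) = (-31/4 + 87*(1/210)) + (-1536 - 212)/(6*(-3 + 424)) = (-31/4 + 29/70) + (⅙)*(-1748)/421 = -1027/140 + (⅙)*(1/421)*(-1748) = -1027/140 - 874/1263 = -1419461/176820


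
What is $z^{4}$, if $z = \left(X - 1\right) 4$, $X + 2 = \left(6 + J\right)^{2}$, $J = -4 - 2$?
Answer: $20736$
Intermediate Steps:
$J = -6$
$X = -2$ ($X = -2 + \left(6 - 6\right)^{2} = -2 + 0^{2} = -2 + 0 = -2$)
$z = -12$ ($z = \left(-2 - 1\right) 4 = \left(-3\right) 4 = -12$)
$z^{4} = \left(-12\right)^{4} = 20736$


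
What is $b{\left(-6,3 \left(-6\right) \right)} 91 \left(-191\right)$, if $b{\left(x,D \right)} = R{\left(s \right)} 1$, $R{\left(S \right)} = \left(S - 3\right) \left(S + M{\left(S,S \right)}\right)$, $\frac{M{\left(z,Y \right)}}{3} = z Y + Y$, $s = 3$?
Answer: $0$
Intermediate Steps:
$M{\left(z,Y \right)} = 3 Y + 3 Y z$ ($M{\left(z,Y \right)} = 3 \left(z Y + Y\right) = 3 \left(Y z + Y\right) = 3 \left(Y + Y z\right) = 3 Y + 3 Y z$)
$R{\left(S \right)} = \left(-3 + S\right) \left(S + 3 S \left(1 + S\right)\right)$ ($R{\left(S \right)} = \left(S - 3\right) \left(S + 3 S \left(1 + S\right)\right) = \left(-3 + S\right) \left(S + 3 S \left(1 + S\right)\right)$)
$b{\left(x,D \right)} = 0$ ($b{\left(x,D \right)} = 3 \left(-12 - 15 + 3 \cdot 3^{2}\right) 1 = 3 \left(-12 - 15 + 3 \cdot 9\right) 1 = 3 \left(-12 - 15 + 27\right) 1 = 3 \cdot 0 \cdot 1 = 0 \cdot 1 = 0$)
$b{\left(-6,3 \left(-6\right) \right)} 91 \left(-191\right) = 0 \cdot 91 \left(-191\right) = 0 \left(-191\right) = 0$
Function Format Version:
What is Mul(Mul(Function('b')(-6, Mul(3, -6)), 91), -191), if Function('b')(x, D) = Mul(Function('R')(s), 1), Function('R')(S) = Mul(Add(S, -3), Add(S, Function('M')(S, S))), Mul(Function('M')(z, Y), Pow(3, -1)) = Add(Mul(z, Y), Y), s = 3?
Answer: 0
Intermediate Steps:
Function('M')(z, Y) = Add(Mul(3, Y), Mul(3, Y, z)) (Function('M')(z, Y) = Mul(3, Add(Mul(z, Y), Y)) = Mul(3, Add(Mul(Y, z), Y)) = Mul(3, Add(Y, Mul(Y, z))) = Add(Mul(3, Y), Mul(3, Y, z)))
Function('R')(S) = Mul(Add(-3, S), Add(S, Mul(3, S, Add(1, S)))) (Function('R')(S) = Mul(Add(S, -3), Add(S, Mul(3, S, Add(1, S)))) = Mul(Add(-3, S), Add(S, Mul(3, S, Add(1, S)))))
Function('b')(x, D) = 0 (Function('b')(x, D) = Mul(Mul(3, Add(-12, Mul(-5, 3), Mul(3, Pow(3, 2)))), 1) = Mul(Mul(3, Add(-12, -15, Mul(3, 9))), 1) = Mul(Mul(3, Add(-12, -15, 27)), 1) = Mul(Mul(3, 0), 1) = Mul(0, 1) = 0)
Mul(Mul(Function('b')(-6, Mul(3, -6)), 91), -191) = Mul(Mul(0, 91), -191) = Mul(0, -191) = 0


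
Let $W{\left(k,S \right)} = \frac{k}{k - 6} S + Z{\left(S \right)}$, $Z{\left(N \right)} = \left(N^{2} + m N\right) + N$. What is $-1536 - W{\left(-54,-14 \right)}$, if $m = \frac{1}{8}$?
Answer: $- \frac{34073}{20} \approx -1703.7$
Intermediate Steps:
$m = \frac{1}{8} \approx 0.125$
$Z{\left(N \right)} = N^{2} + \frac{9 N}{8}$ ($Z{\left(N \right)} = \left(N^{2} + \frac{N}{8}\right) + N = N^{2} + \frac{9 N}{8}$)
$W{\left(k,S \right)} = \frac{S \left(9 + 8 S\right)}{8} + \frac{S k}{-6 + k}$ ($W{\left(k,S \right)} = \frac{k}{k - 6} S + \frac{S \left(9 + 8 S\right)}{8} = \frac{k}{-6 + k} S + \frac{S \left(9 + 8 S\right)}{8} = \frac{S k}{-6 + k} + \frac{S \left(9 + 8 S\right)}{8} = \frac{S \left(9 + 8 S\right)}{8} + \frac{S k}{-6 + k}$)
$-1536 - W{\left(-54,-14 \right)} = -1536 - \frac{1}{8} \left(-14\right) \frac{1}{-6 - 54} \left(-54 - -672 + 17 \left(-54\right) + 8 \left(-14\right) \left(-54\right)\right) = -1536 - \frac{1}{8} \left(-14\right) \frac{1}{-60} \left(-54 + 672 - 918 + 6048\right) = -1536 - \frac{1}{8} \left(-14\right) \left(- \frac{1}{60}\right) 5748 = -1536 - \frac{3353}{20} = - \frac{34073}{20}$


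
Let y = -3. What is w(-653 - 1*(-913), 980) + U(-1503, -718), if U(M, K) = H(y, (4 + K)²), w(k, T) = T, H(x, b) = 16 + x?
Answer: 993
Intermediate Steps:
U(M, K) = 13 (U(M, K) = 16 - 3 = 13)
w(-653 - 1*(-913), 980) + U(-1503, -718) = 980 + 13 = 993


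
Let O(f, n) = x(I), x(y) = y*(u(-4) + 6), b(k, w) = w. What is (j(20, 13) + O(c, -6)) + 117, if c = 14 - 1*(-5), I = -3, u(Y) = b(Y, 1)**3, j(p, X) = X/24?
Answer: 2317/24 ≈ 96.542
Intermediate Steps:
j(p, X) = X/24 (j(p, X) = X*(1/24) = X/24)
u(Y) = 1 (u(Y) = 1**3 = 1)
c = 19 (c = 14 + 5 = 19)
x(y) = 7*y (x(y) = y*(1 + 6) = y*7 = 7*y)
O(f, n) = -21 (O(f, n) = 7*(-3) = -21)
(j(20, 13) + O(c, -6)) + 117 = ((1/24)*13 - 21) + 117 = (13/24 - 21) + 117 = -491/24 + 117 = 2317/24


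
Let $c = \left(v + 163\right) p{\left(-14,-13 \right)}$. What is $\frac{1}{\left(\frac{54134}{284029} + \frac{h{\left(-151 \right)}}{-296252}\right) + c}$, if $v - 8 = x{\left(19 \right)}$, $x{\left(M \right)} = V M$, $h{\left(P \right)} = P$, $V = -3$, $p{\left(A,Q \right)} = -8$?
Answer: $- \frac{84144159308}{76723393094749} \approx -0.0010967$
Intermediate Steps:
$x{\left(M \right)} = - 3 M$
$v = -49$ ($v = 8 - 57 = -49$)
$c = -912$ ($c = \left(-49 + 163\right) \left(-8\right) = 114 \left(-8\right) = -912$)
$\frac{1}{\left(\frac{54134}{284029} + \frac{h{\left(-151 \right)}}{-296252}\right) + c} = \frac{1}{\left(\frac{54134}{284029} - \frac{151}{-296252}\right) - 912} = \frac{1}{\left(54134 \cdot \frac{1}{284029} - - \frac{151}{296252}\right) - 912} = \frac{1}{\left(\frac{54134}{284029} + \frac{151}{296252}\right) - 912} = \frac{1}{\frac{16080194147}{84144159308} - 912} = \frac{1}{- \frac{76723393094749}{84144159308}} = - \frac{84144159308}{76723393094749}$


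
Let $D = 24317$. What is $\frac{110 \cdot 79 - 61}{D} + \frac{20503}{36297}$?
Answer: $\frac{811778264}{882634149} \approx 0.91972$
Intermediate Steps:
$\frac{110 \cdot 79 - 61}{D} + \frac{20503}{36297} = \frac{110 \cdot 79 - 61}{24317} + \frac{20503}{36297} = \left(8690 - 61\right) \frac{1}{24317} + 20503 \cdot \frac{1}{36297} = 8629 \cdot \frac{1}{24317} + \frac{20503}{36297} = \frac{8629}{24317} + \frac{20503}{36297} = \frac{811778264}{882634149}$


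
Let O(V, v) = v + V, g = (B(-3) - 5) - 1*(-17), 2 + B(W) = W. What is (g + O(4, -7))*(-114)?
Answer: -456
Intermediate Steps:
B(W) = -2 + W
g = 7 (g = ((-2 - 3) - 5) - 1*(-17) = (-5 - 5) + 17 = -10 + 17 = 7)
O(V, v) = V + v
(g + O(4, -7))*(-114) = (7 + (4 - 7))*(-114) = (7 - 3)*(-114) = 4*(-114) = -456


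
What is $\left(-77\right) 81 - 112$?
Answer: $-6349$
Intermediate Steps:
$\left(-77\right) 81 - 112 = -6237 - 112 = -6349$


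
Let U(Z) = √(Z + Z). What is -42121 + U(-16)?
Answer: -42121 + 4*I*√2 ≈ -42121.0 + 5.6569*I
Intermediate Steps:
U(Z) = √2*√Z (U(Z) = √(2*Z) = √2*√Z)
-42121 + U(-16) = -42121 + √2*√(-16) = -42121 + √2*(4*I) = -42121 + 4*I*√2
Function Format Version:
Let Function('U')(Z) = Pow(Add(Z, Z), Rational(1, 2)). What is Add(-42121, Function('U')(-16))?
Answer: Add(-42121, Mul(4, I, Pow(2, Rational(1, 2)))) ≈ Add(-42121., Mul(5.6569, I))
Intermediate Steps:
Function('U')(Z) = Mul(Pow(2, Rational(1, 2)), Pow(Z, Rational(1, 2))) (Function('U')(Z) = Pow(Mul(2, Z), Rational(1, 2)) = Mul(Pow(2, Rational(1, 2)), Pow(Z, Rational(1, 2))))
Add(-42121, Function('U')(-16)) = Add(-42121, Mul(Pow(2, Rational(1, 2)), Pow(-16, Rational(1, 2)))) = Add(-42121, Mul(Pow(2, Rational(1, 2)), Mul(4, I))) = Add(-42121, Mul(4, I, Pow(2, Rational(1, 2))))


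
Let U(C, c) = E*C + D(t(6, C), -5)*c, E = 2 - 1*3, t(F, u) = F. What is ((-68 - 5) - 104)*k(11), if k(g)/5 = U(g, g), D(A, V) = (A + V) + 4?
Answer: -38940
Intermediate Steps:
D(A, V) = 4 + A + V
E = -1 (E = 2 - 3 = -1)
U(C, c) = -C + 5*c (U(C, c) = -C + (4 + 6 - 5)*c = -C + 5*c)
k(g) = 20*g (k(g) = 5*(-g + 5*g) = 5*(4*g) = 20*g)
((-68 - 5) - 104)*k(11) = ((-68 - 5) - 104)*(20*11) = (-73 - 104)*220 = -177*220 = -38940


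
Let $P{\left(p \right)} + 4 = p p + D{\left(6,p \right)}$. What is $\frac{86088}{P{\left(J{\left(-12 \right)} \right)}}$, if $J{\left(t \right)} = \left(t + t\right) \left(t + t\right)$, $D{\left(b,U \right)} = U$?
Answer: $\frac{21522}{83087} \approx 0.25903$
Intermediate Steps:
$J{\left(t \right)} = 4 t^{2}$ ($J{\left(t \right)} = 2 t 2 t = 4 t^{2}$)
$P{\left(p \right)} = -4 + p + p^{2}$ ($P{\left(p \right)} = -4 + \left(p p + p\right) = -4 + \left(p^{2} + p\right) = -4 + \left(p + p^{2}\right) = -4 + p + p^{2}$)
$\frac{86088}{P{\left(J{\left(-12 \right)} \right)}} = \frac{86088}{-4 + 4 \left(-12\right)^{2} + \left(4 \left(-12\right)^{2}\right)^{2}} = \frac{86088}{-4 + 4 \cdot 144 + \left(4 \cdot 144\right)^{2}} = \frac{86088}{-4 + 576 + 576^{2}} = \frac{86088}{-4 + 576 + 331776} = \frac{86088}{332348} = 86088 \cdot \frac{1}{332348} = \frac{21522}{83087}$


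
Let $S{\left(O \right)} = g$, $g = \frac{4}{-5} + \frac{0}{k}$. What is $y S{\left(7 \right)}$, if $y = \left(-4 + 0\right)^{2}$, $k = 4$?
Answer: $- \frac{64}{5} \approx -12.8$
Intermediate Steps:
$g = - \frac{4}{5}$ ($g = \frac{4}{-5} + \frac{0}{4} = 4 \left(- \frac{1}{5}\right) + 0 \cdot \frac{1}{4} = - \frac{4}{5} + 0 = - \frac{4}{5} \approx -0.8$)
$S{\left(O \right)} = - \frac{4}{5}$
$y = 16$ ($y = \left(-4\right)^{2} = 16$)
$y S{\left(7 \right)} = 16 \left(- \frac{4}{5}\right) = - \frac{64}{5}$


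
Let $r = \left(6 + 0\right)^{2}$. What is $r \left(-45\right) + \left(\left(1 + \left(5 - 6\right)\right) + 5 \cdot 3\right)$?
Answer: $-1605$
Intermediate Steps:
$r = 36$ ($r = 6^{2} = 36$)
$r \left(-45\right) + \left(\left(1 + \left(5 - 6\right)\right) + 5 \cdot 3\right) = 36 \left(-45\right) + \left(\left(1 + \left(5 - 6\right)\right) + 5 \cdot 3\right) = -1620 + \left(\left(1 + \left(5 - 6\right)\right) + 15\right) = -1620 + \left(\left(1 - 1\right) + 15\right) = -1620 + \left(0 + 15\right) = -1620 + 15 = -1605$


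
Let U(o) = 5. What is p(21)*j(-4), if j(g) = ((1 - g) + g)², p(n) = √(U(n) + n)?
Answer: √26 ≈ 5.0990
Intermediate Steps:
p(n) = √(5 + n)
j(g) = 1 (j(g) = 1² = 1)
p(21)*j(-4) = √(5 + 21)*1 = √26*1 = √26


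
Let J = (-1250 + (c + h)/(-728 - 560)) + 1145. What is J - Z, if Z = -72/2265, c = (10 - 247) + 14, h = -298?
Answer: -101681933/972440 ≈ -104.56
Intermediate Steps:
c = -223 (c = -237 + 14 = -223)
J = -134719/1288 (J = (-1250 + (-223 - 298)/(-728 - 560)) + 1145 = (-1250 - 521/(-1288)) + 1145 = (-1250 - 521*(-1/1288)) + 1145 = (-1250 + 521/1288) + 1145 = -1609479/1288 + 1145 = -134719/1288 ≈ -104.60)
Z = -24/755 (Z = -72*1/2265 = -24/755 ≈ -0.031788)
J - Z = -134719/1288 - 1*(-24/755) = -134719/1288 + 24/755 = -101681933/972440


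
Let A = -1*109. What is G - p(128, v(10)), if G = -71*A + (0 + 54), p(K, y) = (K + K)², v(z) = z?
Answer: -57743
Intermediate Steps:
A = -109
p(K, y) = 4*K² (p(K, y) = (2*K)² = 4*K²)
G = 7793 (G = -71*(-109) + (0 + 54) = 7739 + 54 = 7793)
G - p(128, v(10)) = 7793 - 4*128² = 7793 - 4*16384 = 7793 - 1*65536 = 7793 - 65536 = -57743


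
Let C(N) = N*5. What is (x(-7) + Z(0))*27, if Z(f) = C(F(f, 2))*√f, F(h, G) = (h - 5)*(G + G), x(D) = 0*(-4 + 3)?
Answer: 0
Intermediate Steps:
x(D) = 0 (x(D) = 0*(-1) = 0)
F(h, G) = 2*G*(-5 + h) (F(h, G) = (-5 + h)*(2*G) = 2*G*(-5 + h))
C(N) = 5*N
Z(f) = √f*(-100 + 20*f) (Z(f) = (5*(2*2*(-5 + f)))*√f = (5*(-20 + 4*f))*√f = (-100 + 20*f)*√f = √f*(-100 + 20*f))
(x(-7) + Z(0))*27 = (0 + 20*√0*(-5 + 0))*27 = (0 + 20*0*(-5))*27 = (0 + 0)*27 = 0*27 = 0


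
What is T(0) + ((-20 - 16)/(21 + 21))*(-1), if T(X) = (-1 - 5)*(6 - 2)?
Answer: -162/7 ≈ -23.143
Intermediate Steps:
T(X) = -24 (T(X) = -6*4 = -24)
T(0) + ((-20 - 16)/(21 + 21))*(-1) = -24 + ((-20 - 16)/(21 + 21))*(-1) = -24 - 36/42*(-1) = -24 - 36*1/42*(-1) = -24 - 6/7*(-1) = -24 + 6/7 = -162/7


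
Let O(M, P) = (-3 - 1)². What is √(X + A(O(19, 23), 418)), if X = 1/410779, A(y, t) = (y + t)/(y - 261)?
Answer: 9*I*√4520542793095/14377265 ≈ 1.3309*I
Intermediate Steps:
O(M, P) = 16 (O(M, P) = (-4)² = 16)
A(y, t) = (t + y)/(-261 + y)
X = 1/410779 ≈ 2.4344e-6
√(X + A(O(19, 23), 418)) = √(1/410779 + (418 + 16)/(-261 + 16)) = √(1/410779 + 434/(-245)) = √(1/410779 - 1/245*434) = √(1/410779 - 62/35) = √(-25468263/14377265) = 9*I*√4520542793095/14377265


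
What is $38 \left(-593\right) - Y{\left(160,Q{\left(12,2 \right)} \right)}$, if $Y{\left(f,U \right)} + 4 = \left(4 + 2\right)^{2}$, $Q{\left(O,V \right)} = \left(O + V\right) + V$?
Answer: $-22566$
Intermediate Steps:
$Q{\left(O,V \right)} = O + 2 V$
$Y{\left(f,U \right)} = 32$ ($Y{\left(f,U \right)} = -4 + \left(4 + 2\right)^{2} = -4 + 6^{2} = -4 + 36 = 32$)
$38 \left(-593\right) - Y{\left(160,Q{\left(12,2 \right)} \right)} = 38 \left(-593\right) - 32 = -22534 - 32 = -22566$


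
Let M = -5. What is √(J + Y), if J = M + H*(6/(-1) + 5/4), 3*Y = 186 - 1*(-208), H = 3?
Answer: √4035/6 ≈ 10.587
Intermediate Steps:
Y = 394/3 (Y = (186 - 1*(-208))/3 = (186 + 208)/3 = (⅓)*394 = 394/3 ≈ 131.33)
J = -77/4 (J = -5 + 3*(6/(-1) + 5/4) = -5 + 3*(6*(-1) + 5*(¼)) = -5 + 3*(-6 + 5/4) = -5 + 3*(-19/4) = -5 - 57/4 = -77/4 ≈ -19.250)
√(J + Y) = √(-77/4 + 394/3) = √(1345/12) = √4035/6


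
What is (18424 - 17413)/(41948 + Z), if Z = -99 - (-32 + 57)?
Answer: 1011/41824 ≈ 0.024173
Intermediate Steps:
Z = -124 (Z = -99 - 1*25 = -99 - 25 = -124)
(18424 - 17413)/(41948 + Z) = (18424 - 17413)/(41948 - 124) = 1011/41824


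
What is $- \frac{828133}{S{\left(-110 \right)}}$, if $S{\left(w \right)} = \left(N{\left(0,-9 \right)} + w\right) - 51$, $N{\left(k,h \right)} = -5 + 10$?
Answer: $\frac{828133}{156} \approx 5308.5$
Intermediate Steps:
$N{\left(k,h \right)} = 5$
$S{\left(w \right)} = -46 + w$ ($S{\left(w \right)} = \left(5 + w\right) - 51 = -46 + w$)
$- \frac{828133}{S{\left(-110 \right)}} = - \frac{828133}{-46 - 110} = - \frac{828133}{-156} = \left(-828133\right) \left(- \frac{1}{156}\right) = \frac{828133}{156}$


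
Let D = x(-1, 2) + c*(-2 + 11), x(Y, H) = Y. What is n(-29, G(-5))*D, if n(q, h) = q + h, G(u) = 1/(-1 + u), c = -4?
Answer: 6475/6 ≈ 1079.2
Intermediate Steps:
n(q, h) = h + q
D = -37 (D = -1 - 4*(-2 + 11) = -1 - 4*9 = -1 - 36 = -37)
n(-29, G(-5))*D = (1/(-1 - 5) - 29)*(-37) = (1/(-6) - 29)*(-37) = (-⅙ - 29)*(-37) = -175/6*(-37) = 6475/6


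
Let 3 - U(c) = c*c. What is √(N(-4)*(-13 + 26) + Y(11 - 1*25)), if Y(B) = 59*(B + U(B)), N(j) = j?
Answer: I*√12265 ≈ 110.75*I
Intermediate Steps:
U(c) = 3 - c² (U(c) = 3 - c*c = 3 - c²)
Y(B) = 177 - 59*B² + 59*B (Y(B) = 59*(B + (3 - B²)) = 59*(3 + B - B²) = 177 - 59*B² + 59*B)
√(N(-4)*(-13 + 26) + Y(11 - 1*25)) = √(-4*(-13 + 26) + (177 - 59*(11 - 1*25)² + 59*(11 - 1*25))) = √(-4*13 + (177 - 59*(11 - 25)² + 59*(11 - 25))) = √(-52 + (177 - 59*(-14)² + 59*(-14))) = √(-52 + (177 - 59*196 - 826)) = √(-52 + (177 - 11564 - 826)) = √(-52 - 12213) = √(-12265) = I*√12265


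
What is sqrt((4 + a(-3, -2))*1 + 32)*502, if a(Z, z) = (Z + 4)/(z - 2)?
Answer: 251*sqrt(143) ≈ 3001.5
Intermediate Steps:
a(Z, z) = (4 + Z)/(-2 + z)
sqrt((4 + a(-3, -2))*1 + 32)*502 = sqrt((4 + (4 - 3)/(-2 - 2))*1 + 32)*502 = sqrt((4 + 1/(-4))*1 + 32)*502 = sqrt((4 - 1/4*1)*1 + 32)*502 = sqrt((4 - 1/4)*1 + 32)*502 = sqrt((15/4)*1 + 32)*502 = sqrt(15/4 + 32)*502 = sqrt(143/4)*502 = (sqrt(143)/2)*502 = 251*sqrt(143)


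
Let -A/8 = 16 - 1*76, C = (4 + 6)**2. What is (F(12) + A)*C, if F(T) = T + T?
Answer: 50400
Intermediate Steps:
C = 100 (C = 10**2 = 100)
F(T) = 2*T
A = 480 (A = -8*(16 - 1*76) = -8*(16 - 76) = -8*(-60) = 480)
(F(12) + A)*C = (2*12 + 480)*100 = (24 + 480)*100 = 504*100 = 50400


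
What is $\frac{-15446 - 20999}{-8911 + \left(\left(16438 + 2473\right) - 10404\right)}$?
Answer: $\frac{36445}{404} \approx 90.21$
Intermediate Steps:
$\frac{-15446 - 20999}{-8911 + \left(\left(16438 + 2473\right) - 10404\right)} = - \frac{36445}{-8911 + \left(18911 - 10404\right)} = - \frac{36445}{-8911 + 8507} = - \frac{36445}{-404} = \left(-36445\right) \left(- \frac{1}{404}\right) = \frac{36445}{404}$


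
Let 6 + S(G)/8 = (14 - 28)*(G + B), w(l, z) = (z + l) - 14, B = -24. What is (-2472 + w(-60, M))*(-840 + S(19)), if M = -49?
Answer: 851160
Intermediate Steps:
w(l, z) = -14 + l + z (w(l, z) = (l + z) - 14 = -14 + l + z)
S(G) = 2640 - 112*G (S(G) = -48 + 8*((14 - 28)*(G - 24)) = -48 + 8*(-14*(-24 + G)) = -48 + 8*(336 - 14*G) = -48 + (2688 - 112*G) = 2640 - 112*G)
(-2472 + w(-60, M))*(-840 + S(19)) = (-2472 + (-14 - 60 - 49))*(-840 + (2640 - 112*19)) = (-2472 - 123)*(-840 + (2640 - 2128)) = -2595*(-840 + 512) = -2595*(-328) = 851160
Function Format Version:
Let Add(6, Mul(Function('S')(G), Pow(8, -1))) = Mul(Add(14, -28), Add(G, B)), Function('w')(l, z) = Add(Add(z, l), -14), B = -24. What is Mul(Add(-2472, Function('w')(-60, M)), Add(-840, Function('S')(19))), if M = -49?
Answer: 851160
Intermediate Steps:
Function('w')(l, z) = Add(-14, l, z) (Function('w')(l, z) = Add(Add(l, z), -14) = Add(-14, l, z))
Function('S')(G) = Add(2640, Mul(-112, G)) (Function('S')(G) = Add(-48, Mul(8, Mul(Add(14, -28), Add(G, -24)))) = Add(-48, Mul(8, Mul(-14, Add(-24, G)))) = Add(-48, Mul(8, Add(336, Mul(-14, G)))) = Add(-48, Add(2688, Mul(-112, G))) = Add(2640, Mul(-112, G)))
Mul(Add(-2472, Function('w')(-60, M)), Add(-840, Function('S')(19))) = Mul(Add(-2472, Add(-14, -60, -49)), Add(-840, Add(2640, Mul(-112, 19)))) = Mul(Add(-2472, -123), Add(-840, Add(2640, -2128))) = Mul(-2595, Add(-840, 512)) = Mul(-2595, -328) = 851160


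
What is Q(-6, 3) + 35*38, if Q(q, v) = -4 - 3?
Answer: 1323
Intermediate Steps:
Q(q, v) = -7
Q(-6, 3) + 35*38 = -7 + 35*38 = -7 + 1330 = 1323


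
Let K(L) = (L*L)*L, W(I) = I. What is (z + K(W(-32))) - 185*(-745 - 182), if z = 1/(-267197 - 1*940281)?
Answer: 167509800505/1207478 ≈ 1.3873e+5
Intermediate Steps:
z = -1/1207478 (z = 1/(-267197 - 940281) = 1/(-1207478) = -1/1207478 ≈ -8.2817e-7)
K(L) = L**3 (K(L) = L**2*L = L**3)
(z + K(W(-32))) - 185*(-745 - 182) = (-1/1207478 + (-32)**3) - 185*(-745 - 182) = (-1/1207478 - 32768) - 185*(-927) = -39566639105/1207478 + 171495 = 167509800505/1207478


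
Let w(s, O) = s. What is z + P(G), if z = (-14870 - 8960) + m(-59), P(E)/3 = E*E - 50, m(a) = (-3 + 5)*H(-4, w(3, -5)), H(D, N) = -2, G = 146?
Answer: 39964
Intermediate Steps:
m(a) = -4 (m(a) = (-3 + 5)*(-2) = 2*(-2) = -4)
P(E) = -150 + 3*E² (P(E) = 3*(E*E - 50) = 3*(E² - 50) = 3*(-50 + E²) = -150 + 3*E²)
z = -23834 (z = (-14870 - 8960) - 4 = -23830 - 4 = -23834)
z + P(G) = -23834 + (-150 + 3*146²) = -23834 + (-150 + 3*21316) = -23834 + (-150 + 63948) = -23834 + 63798 = 39964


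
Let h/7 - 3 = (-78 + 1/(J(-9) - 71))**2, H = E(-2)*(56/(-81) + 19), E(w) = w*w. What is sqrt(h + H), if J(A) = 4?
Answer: 2*sqrt(3881392870)/603 ≈ 206.64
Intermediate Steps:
E(w) = w**2
H = 5932/81 (H = (-2)**2*(56/(-81) + 19) = 4*(56*(-1/81) + 19) = 4*(-56/81 + 19) = 4*(1483/81) = 5932/81 ≈ 73.235)
h = 191344972/4489 (h = 21 + 7*(-78 + 1/(4 - 71))**2 = 21 + 7*(-78 + 1/(-67))**2 = 21 + 7*(-78 - 1/67)**2 = 21 + 7*(-5227/67)**2 = 21 + 7*(27321529/4489) = 21 + 191250703/4489 = 191344972/4489 ≈ 42625.)
sqrt(h + H) = sqrt(191344972/4489 + 5932/81) = sqrt(15525571480/363609) = 2*sqrt(3881392870)/603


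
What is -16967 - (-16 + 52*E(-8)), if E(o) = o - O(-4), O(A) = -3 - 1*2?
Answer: -16795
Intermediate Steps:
O(A) = -5 (O(A) = -3 - 2 = -5)
E(o) = 5 + o (E(o) = o - 1*(-5) = o + 5 = 5 + o)
-16967 - (-16 + 52*E(-8)) = -16967 - (-16 + 52*(5 - 8)) = -16967 - (-16 + 52*(-3)) = -16967 - (-16 - 156) = -16967 - 1*(-172) = -16967 + 172 = -16795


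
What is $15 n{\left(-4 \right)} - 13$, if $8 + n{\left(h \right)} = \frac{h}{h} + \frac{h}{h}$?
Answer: $-103$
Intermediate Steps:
$n{\left(h \right)} = -6$ ($n{\left(h \right)} = -8 + \left(\frac{h}{h} + \frac{h}{h}\right) = -8 + \left(1 + 1\right) = -8 + 2 = -6$)
$15 n{\left(-4 \right)} - 13 = 15 \left(-6\right) - 13 = -90 - 13 = -103$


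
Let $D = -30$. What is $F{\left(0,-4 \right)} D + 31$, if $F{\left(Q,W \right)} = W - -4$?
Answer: $31$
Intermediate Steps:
$F{\left(Q,W \right)} = 4 + W$ ($F{\left(Q,W \right)} = W + 4 = 4 + W$)
$F{\left(0,-4 \right)} D + 31 = \left(4 - 4\right) \left(-30\right) + 31 = 0 \left(-30\right) + 31 = 0 + 31 = 31$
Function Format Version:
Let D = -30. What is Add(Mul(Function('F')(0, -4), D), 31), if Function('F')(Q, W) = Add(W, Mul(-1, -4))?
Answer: 31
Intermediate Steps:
Function('F')(Q, W) = Add(4, W) (Function('F')(Q, W) = Add(W, 4) = Add(4, W))
Add(Mul(Function('F')(0, -4), D), 31) = Add(Mul(Add(4, -4), -30), 31) = Add(Mul(0, -30), 31) = Add(0, 31) = 31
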